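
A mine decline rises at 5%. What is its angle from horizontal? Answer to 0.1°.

2.9°

tan θ = 5/100 = 0.0500
θ = arctan(0.0500) = 2.86°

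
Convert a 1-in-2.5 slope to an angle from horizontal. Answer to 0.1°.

tan θ = 1/2.5 = 0.4000
θ = arctan(0.4000) = 21.80°

21.8°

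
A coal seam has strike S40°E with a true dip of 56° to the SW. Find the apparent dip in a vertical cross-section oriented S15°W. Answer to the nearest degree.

51°

The strike is S40°E and the section trends S15°W; the acute angle between them is β = 55°.
tan α = tan 56° × sin 55° = 1.4826 × 0.8192 = 1.2144
α = arctan(1.2144) = 50.53°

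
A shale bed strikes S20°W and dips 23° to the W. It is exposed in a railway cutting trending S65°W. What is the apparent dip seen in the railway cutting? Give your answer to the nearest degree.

17°

The strike is S20°W and the section trends S65°W; the acute angle between them is β = 45°.
tan α = tan 23° × sin 45° = 0.4245 × 0.7071 = 0.3001
apparent dip = arctan 0.3001 = 16.71°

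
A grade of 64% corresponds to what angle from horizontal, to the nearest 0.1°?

tan θ = 64/100 = 0.6400
θ = arctan(0.6400) = 32.62°

32.6°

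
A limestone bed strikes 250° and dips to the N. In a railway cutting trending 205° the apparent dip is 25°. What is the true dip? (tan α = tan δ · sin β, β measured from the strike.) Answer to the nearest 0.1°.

33.4°

β = acute angle between strike 250° and section 205° = 45°.
tan(true dip) = tan 25° / sin 45° = 0.6595
true dip = arctan 0.6595 = 33.40°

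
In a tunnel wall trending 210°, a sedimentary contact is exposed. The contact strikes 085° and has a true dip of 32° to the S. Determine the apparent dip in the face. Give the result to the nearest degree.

27°

The section lies 55° from the strike.
tan α = tan 32° × sin 55° = 0.6249 × 0.8192 = 0.5119
α = arctan(0.5119) = 27.11°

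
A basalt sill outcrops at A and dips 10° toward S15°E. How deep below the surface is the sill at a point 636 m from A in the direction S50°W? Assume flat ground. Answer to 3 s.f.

The hole lies 65° from the dip direction, so the down-dip offset is 636 × cos 65° = 268.79 m.
Depth = down-dip offset × tan(dip) = 268.79 × tan 10° = 268.79 × 0.1763
Depth = 47.39 m

47.4 m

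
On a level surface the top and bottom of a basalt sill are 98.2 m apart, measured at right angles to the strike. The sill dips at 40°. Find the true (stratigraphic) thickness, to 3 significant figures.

63.1 m

True thickness t = w · sin(dip) = 98.2 × sin 40°
t = 98.2 × 0.6428 = 63.122 m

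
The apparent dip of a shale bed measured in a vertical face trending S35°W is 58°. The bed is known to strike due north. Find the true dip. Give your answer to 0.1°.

70.3°

The section is 35° from the strike.
tan(true dip) = tan 58° / sin 35° = 2.7901
δ = arctan(2.7901) = 70.28°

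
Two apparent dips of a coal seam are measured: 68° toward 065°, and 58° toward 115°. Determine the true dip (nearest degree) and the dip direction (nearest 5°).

true dip 68°, dip direction 065°

Each apparent-dip line lies in the plane. As unit vectors (x east, y north, z up), v₁ plunges 68°→065° and v₂ plunges 58°→115°.
n = v₁ × v₂ = (0.342, 0.157, 0.152) (taken with n_z > 0).
tan δ = √(n_x²+n_y²)/n_z = 0.376/0.152, so δ = 68.0°.
Dip direction = atan2(0.342, 0.157) = 65° (azimuth of n's horizontal projection).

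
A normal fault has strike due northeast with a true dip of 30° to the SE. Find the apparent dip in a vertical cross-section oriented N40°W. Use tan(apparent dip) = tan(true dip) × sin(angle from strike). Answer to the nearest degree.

30°

The strike is due northeast and the section trends N40°W; the acute angle between them is β = 85°.
tan α = tan 30° × sin 85° = 0.5774 × 0.9962 = 0.5752
apparent dip = arctan 0.5752 = 29.91°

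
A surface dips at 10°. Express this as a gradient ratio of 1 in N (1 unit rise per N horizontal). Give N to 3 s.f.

1 in 5.67

1 : N means tan θ = 1/N, so N = 1/tan 10° = 1/0.1763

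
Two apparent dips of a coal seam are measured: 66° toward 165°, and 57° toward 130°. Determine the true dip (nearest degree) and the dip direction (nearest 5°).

Represent each trace as a vector plunging at its apparent dip toward its trend (east-north-up frame): v₁ = (0.105, -0.393, -0.914), v₂ = (0.417, -0.350, -0.839).
n = v₁ × v₂ = (0.010, -0.293, 0.127) (taken with n_z > 0).
tan δ = √(n_x²+n_y²)/n_z = 0.293/0.127, so δ = 66.6°.
Dip direction = azimuth of (n_x, n_y) = atan2(0.010, -0.293) = 178°.

true dip 67°, dip direction 180°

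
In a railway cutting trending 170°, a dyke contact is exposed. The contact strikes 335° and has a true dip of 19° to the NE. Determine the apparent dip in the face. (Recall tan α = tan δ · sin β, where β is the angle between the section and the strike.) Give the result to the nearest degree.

The section lies 15° from the strike.
tan α = tan 19° × sin 15° = 0.3443 × 0.2588 = 0.0891
α = arctan(0.0891) = 5.09°

5°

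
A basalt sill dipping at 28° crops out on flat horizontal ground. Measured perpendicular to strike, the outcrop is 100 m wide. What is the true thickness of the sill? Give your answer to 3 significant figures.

46.9 m

True thickness t = w · sin(dip) = 100 × sin 28°
t = 100 × 0.4695 = 46.947 m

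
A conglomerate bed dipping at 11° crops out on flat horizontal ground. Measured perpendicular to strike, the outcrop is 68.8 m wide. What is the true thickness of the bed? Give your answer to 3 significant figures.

13.1 m

True thickness t = w · sin(dip) = 68.8 × sin 11°
t = 68.8 × 0.1908 = 13.128 m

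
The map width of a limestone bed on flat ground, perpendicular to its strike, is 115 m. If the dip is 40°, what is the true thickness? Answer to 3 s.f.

73.9 m

True thickness t = w · sin(dip) = 115 × sin 40°
t = 115 × 0.6428 = 73.921 m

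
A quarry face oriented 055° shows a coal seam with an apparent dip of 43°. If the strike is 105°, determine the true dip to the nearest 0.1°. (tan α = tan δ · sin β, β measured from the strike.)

The section is 50° from the strike.
tan δ = tan α / sin β = tan 43° / sin 50° = 0.9325 / 0.7660 = 1.2173
true dip = arctan 1.2173 = 50.60°

50.6°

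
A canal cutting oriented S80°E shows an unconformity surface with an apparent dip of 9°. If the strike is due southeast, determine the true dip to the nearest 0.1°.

The section is 35° from the strike.
tan(true dip) = tan 9° / sin 35° = 0.2761
δ = arctan(0.2761) = 15.44°

15.4°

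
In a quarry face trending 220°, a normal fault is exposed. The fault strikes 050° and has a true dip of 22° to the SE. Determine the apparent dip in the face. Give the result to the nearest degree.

4°

The section lies 10° from the strike.
tan α = tan 22° × sin 10° = 0.4040 × 0.1736 = 0.0702
α = arctan(0.0702) = 4.01°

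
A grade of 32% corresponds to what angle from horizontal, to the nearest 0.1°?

tan θ = 32/100 = 0.3200
θ = arctan(0.3200) = 17.74°

17.7°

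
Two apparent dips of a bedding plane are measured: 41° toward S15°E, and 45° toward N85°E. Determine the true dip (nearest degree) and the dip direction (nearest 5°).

true dip 51°, dip direction 120°

Represent each trace as a vector plunging at its apparent dip toward its trend (east-north-up frame): v₁ = (0.195, -0.729, -0.656), v₂ = (0.704, 0.062, -0.707).
n = v₁ × v₂ = (0.556, -0.324, 0.526) (taken with n_z > 0).
tan δ = √(n_x²+n_y²)/n_z = 0.643/0.526, so δ = 50.8°.
Dip direction = atan2(0.556, -0.324) = 120° (azimuth of n's horizontal projection).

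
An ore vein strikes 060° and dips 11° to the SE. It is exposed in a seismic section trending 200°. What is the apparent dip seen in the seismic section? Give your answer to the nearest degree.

Angle between strike (060°) and section (200°): β = 40°.
tan α = tan 11° × sin 40° = 0.1944 × 0.6428 = 0.1249
α = arctan(0.1249) = 7.12°

7°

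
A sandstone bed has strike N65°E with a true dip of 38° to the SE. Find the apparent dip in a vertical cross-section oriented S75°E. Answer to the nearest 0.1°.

Angle between strike (N65°E) and section (S75°E): β = 40°.
tan(apparent dip) = tan 38° · sin 40° = 0.5022
apparent dip = arctan 0.5022 = 26.67°

26.7°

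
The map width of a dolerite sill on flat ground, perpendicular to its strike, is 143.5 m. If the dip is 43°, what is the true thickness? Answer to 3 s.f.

97.9 m

True thickness t = w · sin(dip) = 143.5 × sin 43°
t = 143.5 × 0.6820 = 97.867 m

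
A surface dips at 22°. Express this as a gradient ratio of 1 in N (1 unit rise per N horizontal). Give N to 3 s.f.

1 : N means tan θ = 1/N, so N = 1/tan 22° = 1/0.4040

1 in 2.48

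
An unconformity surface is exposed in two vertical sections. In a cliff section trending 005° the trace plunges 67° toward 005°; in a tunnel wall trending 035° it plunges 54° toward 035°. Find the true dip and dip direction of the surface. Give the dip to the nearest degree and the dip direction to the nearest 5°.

true dip 70°, dip direction 335°

Represent each trace as a vector plunging at its apparent dip toward its trend (east-north-up frame): v₁ = (0.034, 0.389, -0.921), v₂ = (0.337, 0.481, -0.809).
n = v₁ × v₂ = (-0.128, 0.283, 0.115) (taken with n_z > 0).
Dip δ = arctan(|n_h|/n_z) = arctan(0.311/0.115) = 69.7°.
Dip direction = atan2(-0.128, 0.283) = 336° (azimuth of n's horizontal projection).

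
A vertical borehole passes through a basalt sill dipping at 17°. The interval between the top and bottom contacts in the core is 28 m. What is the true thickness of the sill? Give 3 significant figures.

True thickness t = h · cos(dip) = 28 × cos 17°
t = 28 × 0.9563 = 26.777 m

26.8 m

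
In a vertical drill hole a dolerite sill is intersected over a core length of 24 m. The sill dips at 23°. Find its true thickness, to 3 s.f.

22.1 m

True thickness t = h · cos(dip) = 24 × cos 23°
t = 24 × 0.9205 = 22.092 m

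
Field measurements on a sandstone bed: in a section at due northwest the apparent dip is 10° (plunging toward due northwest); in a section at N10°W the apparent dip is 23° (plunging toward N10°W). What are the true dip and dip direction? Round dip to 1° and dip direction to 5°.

Represent each trace as a vector plunging at its apparent dip toward its trend (east-north-up frame): v₁ = (-0.696, 0.696, -0.174), v₂ = (-0.160, 0.907, -0.391).
n = v₁ × v₂ = (0.115, 0.244, 0.520) (taken with n_z > 0).
Dip δ = arctan(|n_h|/n_z) = arctan(0.270/0.520) = 27.4°.
Dip direction = azimuth of (n_x, n_y) = atan2(0.115, 0.244) = 25°.

true dip 27°, dip direction 025°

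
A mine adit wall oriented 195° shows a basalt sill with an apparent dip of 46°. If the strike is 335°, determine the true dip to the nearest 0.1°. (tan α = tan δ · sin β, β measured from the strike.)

58.2°

The section is 40° from the strike.
tan δ = tan α / sin β = tan 46° / sin 40° = 1.0355 / 0.6428 = 1.6110
true dip = arctan 1.6110 = 58.17°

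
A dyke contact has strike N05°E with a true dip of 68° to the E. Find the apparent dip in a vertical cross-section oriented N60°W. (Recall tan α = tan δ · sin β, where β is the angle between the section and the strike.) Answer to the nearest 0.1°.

66.0°

The strike is N05°E and the section trends N60°W; the acute angle between them is β = 65°.
tan(apparent dip) = tan 68° · sin 65° = 2.2432
α = arctan(2.2432) = 65.97°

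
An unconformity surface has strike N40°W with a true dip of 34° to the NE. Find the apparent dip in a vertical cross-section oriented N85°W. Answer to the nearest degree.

25°

The section lies 45° from the strike.
tan(apparent dip) = tan 34° · sin 45° = 0.4769
apparent dip = arctan 0.4769 = 25.50°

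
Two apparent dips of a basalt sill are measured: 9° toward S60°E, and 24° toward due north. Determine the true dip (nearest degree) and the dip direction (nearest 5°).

Each apparent-dip line lies in the plane. As unit vectors (x east, y north, z up), v₁ plunges 9°→S60°E and v₂ plunges 24°→due north.
The plane normal is n = v₁ × v₂ ∝ (0.344, 0.348, 0.781).
tan δ = √(n_x²+n_y²)/n_z = 0.489/0.781, so δ = 32.0°.
Dip direction = azimuth of (n_x, n_y) = atan2(0.344, 0.348) = 45°.

true dip 32°, dip direction 045°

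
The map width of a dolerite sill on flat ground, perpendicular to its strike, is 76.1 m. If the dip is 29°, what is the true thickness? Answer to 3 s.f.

True thickness t = w · sin(dip) = 76.1 × sin 29°
t = 76.1 × 0.4848 = 36.894 m

36.9 m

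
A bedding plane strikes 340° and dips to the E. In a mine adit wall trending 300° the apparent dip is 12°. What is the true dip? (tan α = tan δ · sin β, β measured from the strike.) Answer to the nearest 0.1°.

β = acute angle between strike 340° and section 300° = 40°.
tan δ = tan α / sin β = tan 12° / sin 40° = 0.2126 / 0.6428 = 0.3307
δ = arctan(0.3307) = 18.30°

18.3°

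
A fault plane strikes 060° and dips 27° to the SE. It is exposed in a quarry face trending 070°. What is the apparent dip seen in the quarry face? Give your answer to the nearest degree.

Angle between strike (060°) and section (070°): β = 10°.
tan(apparent dip) = tan 27° · sin 10° = 0.0885
apparent dip = arctan 0.0885 = 5.06°

5°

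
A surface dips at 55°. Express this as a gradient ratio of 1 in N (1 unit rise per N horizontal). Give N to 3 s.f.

1 : N means tan θ = 1/N, so N = 1/tan 55° = 1/1.4281

1 in 0.700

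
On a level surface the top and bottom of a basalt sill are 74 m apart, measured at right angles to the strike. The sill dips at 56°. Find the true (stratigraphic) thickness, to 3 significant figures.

61.3 m

True thickness t = w · sin(dip) = 74 × sin 56°
t = 74 × 0.8290 = 61.349 m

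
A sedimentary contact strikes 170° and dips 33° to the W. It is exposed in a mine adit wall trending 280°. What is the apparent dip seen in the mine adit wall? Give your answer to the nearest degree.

31°

The section lies 70° from the strike.
tan α = tan 33° × sin 70° = 0.6494 × 0.9397 = 0.6102
α = arctan(0.6102) = 31.39°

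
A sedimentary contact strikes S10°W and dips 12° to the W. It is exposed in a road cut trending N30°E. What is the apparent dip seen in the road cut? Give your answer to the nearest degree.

The strike is S10°W and the section trends N30°E; the acute angle between them is β = 20°.
tan α = tan 12° × sin 20° = 0.2126 × 0.3420 = 0.0727
apparent dip = arctan 0.0727 = 4.16°

4°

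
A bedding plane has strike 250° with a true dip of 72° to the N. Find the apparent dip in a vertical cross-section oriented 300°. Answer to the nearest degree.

67°

The strike is 250° and the section trends 300°; the acute angle between them is β = 50°.
tan(apparent dip) = tan 72° · sin 50° = 2.3576
apparent dip = arctan 2.3576 = 67.02°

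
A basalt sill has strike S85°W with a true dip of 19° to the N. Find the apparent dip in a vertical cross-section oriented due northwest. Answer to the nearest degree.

The section lies 50° from the strike.
tan α = tan 19° × sin 50° = 0.3443 × 0.7660 = 0.2638
apparent dip = arctan 0.2638 = 14.78°

15°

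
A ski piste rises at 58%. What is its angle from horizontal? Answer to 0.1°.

30.1°

tan θ = 58/100 = 0.5800
θ = arctan(0.5800) = 30.11°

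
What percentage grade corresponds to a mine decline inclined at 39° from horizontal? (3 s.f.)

grade % = 100 × tan 39° = 100 × 0.8098

81.0%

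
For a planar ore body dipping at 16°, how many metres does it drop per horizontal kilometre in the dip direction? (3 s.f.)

287 m

drop per km = 1000 × tan 16° = 1000 × 0.2867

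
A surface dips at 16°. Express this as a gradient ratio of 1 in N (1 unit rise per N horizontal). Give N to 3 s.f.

1 : N means tan θ = 1/N, so N = 1/tan 16° = 1/0.2867

1 in 3.49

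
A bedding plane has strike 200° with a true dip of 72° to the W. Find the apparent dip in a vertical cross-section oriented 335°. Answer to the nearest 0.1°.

65.3°

The strike is 200° and the section trends 335°; the acute angle between them is β = 45°.
tan α = tan 72° × sin 45° = 3.0777 × 0.7071 = 2.1763
α = arctan(2.1763) = 65.32°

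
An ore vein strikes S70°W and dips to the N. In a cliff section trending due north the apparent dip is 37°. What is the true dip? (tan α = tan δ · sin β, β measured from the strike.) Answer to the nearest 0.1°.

38.7°

The section is 70° from the strike.
tan δ = tan α / sin β = tan 37° / sin 70° = 0.7536 / 0.9397 = 0.8019
true dip = arctan 0.8019 = 38.73°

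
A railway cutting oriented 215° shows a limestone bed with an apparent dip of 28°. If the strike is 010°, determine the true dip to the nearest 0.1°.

β = acute angle between strike 010° and section 215° = 25°.
tan(true dip) = tan 28° / sin 25° = 1.2581
δ = arctan(1.2581) = 51.52°

51.5°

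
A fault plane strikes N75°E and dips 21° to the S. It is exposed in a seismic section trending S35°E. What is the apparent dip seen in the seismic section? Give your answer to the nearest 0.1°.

The section lies 70° from the strike.
tan(apparent dip) = tan 21° · sin 70° = 0.3607
α = arctan(0.3607) = 19.84°

19.8°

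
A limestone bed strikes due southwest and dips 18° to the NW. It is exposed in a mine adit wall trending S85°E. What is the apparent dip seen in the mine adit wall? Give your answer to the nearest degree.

Angle between strike (due southwest) and section (S85°E): β = 50°.
tan α = tan 18° × sin 50° = 0.3249 × 0.7660 = 0.2489
apparent dip = arctan 0.2489 = 13.98°

14°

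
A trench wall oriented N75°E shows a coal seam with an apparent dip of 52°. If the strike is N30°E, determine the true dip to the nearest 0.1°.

The section is 45° from the strike.
tan(true dip) = tan 52° / sin 45° = 1.8101
δ = arctan(1.8101) = 61.08°

61.1°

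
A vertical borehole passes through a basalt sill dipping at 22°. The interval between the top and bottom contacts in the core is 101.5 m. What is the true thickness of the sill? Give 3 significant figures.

94.1 m

True thickness t = h · cos(dip) = 101.5 × cos 22°
t = 101.5 × 0.9272 = 94.109 m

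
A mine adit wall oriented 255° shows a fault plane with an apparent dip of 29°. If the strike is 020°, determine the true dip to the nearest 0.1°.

34.1°

β = acute angle between strike 020° and section 255° = 55°.
tan δ = tan α / sin β = tan 29° / sin 55° = 0.5543 / 0.8192 = 0.6767
δ = arctan(0.6767) = 34.09°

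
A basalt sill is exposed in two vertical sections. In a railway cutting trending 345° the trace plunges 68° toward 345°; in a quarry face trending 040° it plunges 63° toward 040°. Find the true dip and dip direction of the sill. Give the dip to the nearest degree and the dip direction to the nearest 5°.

true dip 69°, dip direction 000°

Represent each trace as a vector plunging at its apparent dip toward its trend (east-north-up frame): v₁ = (-0.097, 0.362, -0.927), v₂ = (0.292, 0.348, -0.891).
n = v₁ × v₂ = (-0.000, 0.357, 0.139) (taken with n_z > 0).
tan δ = √(n_x²+n_y²)/n_z = 0.357/0.139, so δ = 68.7°.
The horizontal component of n points toward azimuth atan2(n_x, n_y) = 360°, the dip direction.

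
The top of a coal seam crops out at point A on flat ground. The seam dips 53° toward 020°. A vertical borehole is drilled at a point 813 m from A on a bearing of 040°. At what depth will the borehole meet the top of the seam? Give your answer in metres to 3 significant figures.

1010 m

The hole lies 20° from the dip direction, so the down-dip offset is 813 × cos 20° = 763.97 m.
Depth = down-dip offset × tan(dip) = 763.97 × tan 53° = 763.97 × 1.3270
Depth = 1013.82 m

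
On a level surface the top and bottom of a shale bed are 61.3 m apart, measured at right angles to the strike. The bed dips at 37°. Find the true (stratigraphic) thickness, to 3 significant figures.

True thickness t = w · sin(dip) = 61.3 × sin 37°
t = 61.3 × 0.6018 = 36.891 m

36.9 m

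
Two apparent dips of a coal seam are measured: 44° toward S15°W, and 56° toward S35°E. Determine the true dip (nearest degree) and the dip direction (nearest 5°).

The two traces are lines in the plane: v₁ = (sin 195°·cos 44°, cos 195°·cos 44°, −sin 44°), v₂ = (sin 145°·cos 56°, cos 145°·cos 56°, −sin 56°).
Cross product v₁ × v₂ gives the pole to the plane: n ∝ (0.258, -0.377, 0.308).
Dip δ = arctan(|n_h|/n_z) = arctan(0.457/0.308) = 56.0°.
Dip direction = atan2(0.258, -0.377) = 146° (azimuth of n's horizontal projection).

true dip 56°, dip direction 145°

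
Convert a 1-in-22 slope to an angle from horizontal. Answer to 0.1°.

2.6°

tan θ = 1/22 = 0.0455
θ = arctan(0.0455) = 2.60°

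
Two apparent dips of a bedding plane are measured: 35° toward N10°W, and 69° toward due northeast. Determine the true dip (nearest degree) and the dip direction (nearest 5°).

true dip 70°, dip direction 065°

The two traces are lines in the plane: v₁ = (sin 350°·cos 35°, cos 350°·cos 35°, −sin 35°), v₂ = (sin 45°·cos 69°, cos 45°·cos 69°, −sin 69°).
The plane normal is n = v₁ × v₂ ∝ (0.608, 0.278, 0.240).
tan δ = √(n_x²+n_y²)/n_z = 0.668/0.240, so δ = 70.2°.
Dip direction = azimuth of (n_x, n_y) = atan2(0.608, 0.278) = 65°.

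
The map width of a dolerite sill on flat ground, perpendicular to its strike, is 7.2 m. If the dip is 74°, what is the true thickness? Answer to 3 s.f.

True thickness t = w · sin(dip) = 7.2 × sin 74°
t = 7.2 × 0.9613 = 6.921 m

6.92 m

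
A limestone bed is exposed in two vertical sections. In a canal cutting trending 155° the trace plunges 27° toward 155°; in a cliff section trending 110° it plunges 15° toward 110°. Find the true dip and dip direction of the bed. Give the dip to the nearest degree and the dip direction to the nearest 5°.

The two traces are lines in the plane: v₁ = (sin 155°·cos 27°, cos 155°·cos 27°, −sin 27°), v₂ = (sin 110°·cos 15°, cos 110°·cos 15°, −sin 15°).
n = v₁ × v₂ = (0.059, -0.315, 0.609) (taken with n_z > 0).
True dip = arccos(n_z / |n|) = arccos(0.8850) = 27.7°.
The horizontal component of n points toward azimuth atan2(n_x, n_y) = 169°, the dip direction.

true dip 28°, dip direction 170°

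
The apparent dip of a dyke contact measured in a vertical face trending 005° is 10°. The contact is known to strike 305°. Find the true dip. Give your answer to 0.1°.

11.5°

The section is 60° from the strike.
tan(true dip) = tan 10° / sin 60° = 0.2036
δ = arctan(0.2036) = 11.51°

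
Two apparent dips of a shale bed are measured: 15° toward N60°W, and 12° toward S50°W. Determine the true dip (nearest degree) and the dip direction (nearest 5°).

true dip 17°, dip direction 275°

The two traces are lines in the plane: v₁ = (sin 300°·cos 15°, cos 300°·cos 15°, −sin 15°), v₂ = (sin 230°·cos 12°, cos 230°·cos 12°, −sin 12°).
Cross product v₁ × v₂ gives the pole to the plane: n ∝ (-0.263, 0.020, 0.888).
tan δ = √(n_x²+n_y²)/n_z = 0.264/0.888, so δ = 16.6°.
Dip direction = azimuth of (n_x, n_y) = atan2(-0.263, 0.020) = 274°.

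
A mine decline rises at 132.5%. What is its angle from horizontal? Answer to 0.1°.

53.0°

tan θ = 132.5/100 = 1.3250
θ = arctan(1.3250) = 52.96°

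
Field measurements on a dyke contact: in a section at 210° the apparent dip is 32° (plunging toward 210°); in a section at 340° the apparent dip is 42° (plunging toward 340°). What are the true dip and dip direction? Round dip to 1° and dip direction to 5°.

The two traces are lines in the plane: v₁ = (sin 210°·cos 32°, cos 210°·cos 32°, −sin 32°), v₂ = (sin 340°·cos 42°, cos 340°·cos 42°, −sin 42°).
Cross product v₁ × v₂ gives the pole to the plane: n ∝ (-0.861, 0.149, 0.483).
True dip = arccos(n_z / |n|) = arccos(0.4834) = 61.1°.
Dip direction = atan2(-0.861, 0.149) = 280° (azimuth of n's horizontal projection).

true dip 61°, dip direction 280°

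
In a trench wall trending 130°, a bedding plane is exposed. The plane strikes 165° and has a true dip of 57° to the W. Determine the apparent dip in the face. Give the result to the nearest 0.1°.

Angle between strike (165°) and section (130°): β = 35°.
tan α = tan 57° × sin 35° = 1.5399 × 0.5736 = 0.8832
α = arctan(0.8832) = 41.45°

41.5°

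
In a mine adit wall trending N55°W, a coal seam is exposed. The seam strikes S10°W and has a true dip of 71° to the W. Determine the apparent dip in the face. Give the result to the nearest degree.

The section lies 65° from the strike.
tan(apparent dip) = tan 71° · sin 65° = 2.6321
α = arctan(2.6321) = 69.20°

69°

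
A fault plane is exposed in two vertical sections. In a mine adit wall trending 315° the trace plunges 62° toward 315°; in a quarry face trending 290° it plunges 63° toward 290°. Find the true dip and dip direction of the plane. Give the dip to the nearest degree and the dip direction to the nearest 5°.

The two traces are lines in the plane: v₁ = (sin 315°·cos 62°, cos 315°·cos 62°, −sin 62°), v₂ = (sin 290°·cos 63°, cos 290°·cos 63°, −sin 63°).
The plane normal is n = v₁ × v₂ ∝ (-0.159, 0.081, 0.090).
Dip δ = arctan(|n_h|/n_z) = arctan(0.178/0.090) = 63.2°.
Dip direction = atan2(-0.159, 0.081) = 297° (azimuth of n's horizontal projection).

true dip 63°, dip direction 295°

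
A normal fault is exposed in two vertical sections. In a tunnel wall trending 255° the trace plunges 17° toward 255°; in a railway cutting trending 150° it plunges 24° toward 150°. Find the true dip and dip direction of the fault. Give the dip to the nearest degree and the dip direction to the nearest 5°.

true dip 32°, dip direction 195°

Each apparent-dip line lies in the plane. As unit vectors (x east, y north, z up), v₁ plunges 17°→255° and v₂ plunges 24°→150°.
Cross product v₁ × v₂ gives the pole to the plane: n ∝ (-0.131, -0.509, 0.844).
True dip = arccos(n_z / |n|) = arccos(0.8488) = 31.9°.
Dip direction = atan2(-0.131, -0.509) = 194° (azimuth of n's horizontal projection).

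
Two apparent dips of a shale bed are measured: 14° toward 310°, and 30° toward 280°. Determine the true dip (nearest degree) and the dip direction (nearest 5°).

Represent each trace as a vector plunging at its apparent dip toward its trend (east-north-up frame): v₁ = (-0.743, 0.624, -0.242), v₂ = (-0.853, 0.150, -0.500).
The plane normal is n = v₁ × v₂ ∝ (-0.275, -0.165, 0.420).
tan δ = √(n_x²+n_y²)/n_z = 0.321/0.420, so δ = 37.4°.
The horizontal component of n points toward azimuth atan2(n_x, n_y) = 239°, the dip direction.

true dip 37°, dip direction 240°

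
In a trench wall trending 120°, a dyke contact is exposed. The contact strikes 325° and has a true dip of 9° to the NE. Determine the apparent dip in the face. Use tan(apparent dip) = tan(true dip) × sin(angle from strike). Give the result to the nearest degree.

The section lies 25° from the strike.
tan(apparent dip) = tan 9° · sin 25° = 0.0669
α = arctan(0.0669) = 3.83°

4°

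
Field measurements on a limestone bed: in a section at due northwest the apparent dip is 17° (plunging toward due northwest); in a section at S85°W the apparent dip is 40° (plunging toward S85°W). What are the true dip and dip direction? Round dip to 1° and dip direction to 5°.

true dip 42°, dip direction 245°

The two traces are lines in the plane: v₁ = (sin 315°·cos 17°, cos 315°·cos 17°, −sin 17°), v₂ = (sin 265°·cos 40°, cos 265°·cos 40°, −sin 40°).
Cross product v₁ × v₂ gives the pole to the plane: n ∝ (-0.454, -0.212, 0.561).
Dip δ = arctan(|n_h|/n_z) = arctan(0.501/0.561) = 41.8°.
Dip direction = atan2(-0.454, -0.212) = 245° (azimuth of n's horizontal projection).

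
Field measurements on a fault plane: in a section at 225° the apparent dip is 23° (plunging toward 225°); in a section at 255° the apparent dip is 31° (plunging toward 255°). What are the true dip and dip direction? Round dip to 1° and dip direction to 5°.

true dip 32°, dip direction 275°

Each apparent-dip line lies in the plane. As unit vectors (x east, y north, z up), v₁ plunges 23°→225° and v₂ plunges 31°→255°.
n = v₁ × v₂ = (-0.249, 0.012, 0.395) (taken with n_z > 0).
Dip δ = arctan(|n_h|/n_z) = arctan(0.249/0.395) = 32.2°.
Dip direction = azimuth of (n_x, n_y) = atan2(-0.249, 0.012) = 273°.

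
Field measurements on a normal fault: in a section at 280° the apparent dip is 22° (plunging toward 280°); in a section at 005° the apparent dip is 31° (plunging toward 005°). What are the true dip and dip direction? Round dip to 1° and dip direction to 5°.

true dip 35°, dip direction 335°

Represent each trace as a vector plunging at its apparent dip toward its trend (east-north-up frame): v₁ = (-0.913, 0.161, -0.375), v₂ = (0.075, 0.854, -0.515).
The plane normal is n = v₁ × v₂ ∝ (-0.237, 0.498, 0.792).
True dip = arccos(n_z / |n|) = arccos(0.8204) = 34.9°.
Dip direction = azimuth of (n_x, n_y) = atan2(-0.237, 0.498) = 335°.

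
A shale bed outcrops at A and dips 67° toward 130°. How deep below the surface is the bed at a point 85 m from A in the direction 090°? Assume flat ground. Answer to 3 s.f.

The hole lies 40° from the dip direction, so the down-dip offset is 85 × cos 40° = 65.11 m.
Depth = down-dip offset × tan(dip) = 65.11 × tan 67° = 65.11 × 2.3559
Depth = 153.40 m

153 m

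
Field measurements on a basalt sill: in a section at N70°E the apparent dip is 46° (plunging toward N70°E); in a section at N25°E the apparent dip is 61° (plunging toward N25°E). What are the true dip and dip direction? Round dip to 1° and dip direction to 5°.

true dip 61°, dip direction 015°

Represent each trace as a vector plunging at its apparent dip toward its trend (east-north-up frame): v₁ = (0.653, 0.238, -0.719), v₂ = (0.205, 0.439, -0.875).
n = v₁ × v₂ = (0.108, 0.424, 0.238) (taken with n_z > 0).
tan δ = √(n_x²+n_y²)/n_z = 0.437/0.238, so δ = 61.4°.
The horizontal component of n points toward azimuth atan2(n_x, n_y) = 14°, the dip direction.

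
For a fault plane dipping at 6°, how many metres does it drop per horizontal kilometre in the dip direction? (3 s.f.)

drop per km = 1000 × tan 6° = 1000 × 0.1051

105 m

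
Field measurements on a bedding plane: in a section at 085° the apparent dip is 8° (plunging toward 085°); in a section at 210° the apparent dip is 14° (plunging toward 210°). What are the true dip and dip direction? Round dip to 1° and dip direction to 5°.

true dip 23°, dip direction 155°

Represent each trace as a vector plunging at its apparent dip toward its trend (east-north-up frame): v₁ = (0.986, 0.086, -0.139), v₂ = (-0.485, -0.840, -0.242).
n = v₁ × v₂ = (0.138, -0.306, 0.787) (taken with n_z > 0).
True dip = arccos(n_z / |n|) = arccos(0.9198) = 23.1°.
The horizontal component of n points toward azimuth atan2(n_x, n_y) = 156°, the dip direction.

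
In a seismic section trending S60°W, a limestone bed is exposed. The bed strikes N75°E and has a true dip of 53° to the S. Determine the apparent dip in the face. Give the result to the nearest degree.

The section lies 15° from the strike.
tan(apparent dip) = tan 53° · sin 15° = 0.3435
apparent dip = arctan 0.3435 = 18.96°

19°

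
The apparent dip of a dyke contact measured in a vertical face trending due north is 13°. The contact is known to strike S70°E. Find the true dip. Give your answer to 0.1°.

13.8°

The section is 70° from the strike.
tan δ = tan α / sin β = tan 13° / sin 70° = 0.2309 / 0.9397 = 0.2457
true dip = arctan 0.2457 = 13.80°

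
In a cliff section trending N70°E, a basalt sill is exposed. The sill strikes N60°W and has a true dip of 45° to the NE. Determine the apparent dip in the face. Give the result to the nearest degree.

37°

Angle between strike (N60°W) and section (N70°E): β = 50°.
tan(apparent dip) = tan 45° · sin 50° = 0.7660
apparent dip = arctan 0.7660 = 37.45°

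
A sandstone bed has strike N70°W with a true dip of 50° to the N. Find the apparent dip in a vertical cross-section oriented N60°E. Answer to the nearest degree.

Angle between strike (N70°W) and section (N60°E): β = 50°.
tan α = tan 50° × sin 50° = 1.1918 × 0.7660 = 0.9129
α = arctan(0.9129) = 42.39°

42°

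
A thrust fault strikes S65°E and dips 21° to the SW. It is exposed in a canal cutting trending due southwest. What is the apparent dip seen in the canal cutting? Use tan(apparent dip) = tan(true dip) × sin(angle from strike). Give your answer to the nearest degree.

Angle between strike (S65°E) and section (due southwest): β = 70°.
tan(apparent dip) = tan 21° · sin 70° = 0.3607
apparent dip = arctan 0.3607 = 19.84°

20°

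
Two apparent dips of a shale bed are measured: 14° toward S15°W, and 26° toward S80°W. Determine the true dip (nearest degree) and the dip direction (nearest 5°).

true dip 26°, dip direction 255°

Each apparent-dip line lies in the plane. As unit vectors (x east, y north, z up), v₁ plunges 14°→S15°W and v₂ plunges 26°→S80°W.
The plane normal is n = v₁ × v₂ ∝ (-0.373, -0.104, 0.790).
True dip = arccos(n_z / |n|) = arccos(0.8980) = 26.1°.
The horizontal component of n points toward azimuth atan2(n_x, n_y) = 254°, the dip direction.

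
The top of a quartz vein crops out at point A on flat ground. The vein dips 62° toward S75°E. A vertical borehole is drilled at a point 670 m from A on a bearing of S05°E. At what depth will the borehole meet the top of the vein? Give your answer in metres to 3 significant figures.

431 m

The hole lies 70° from the dip direction, so the down-dip offset is 670 × cos 70° = 229.15 m.
Depth = down-dip offset × tan(dip) = 229.15 × tan 62° = 229.15 × 1.8807
Depth = 430.98 m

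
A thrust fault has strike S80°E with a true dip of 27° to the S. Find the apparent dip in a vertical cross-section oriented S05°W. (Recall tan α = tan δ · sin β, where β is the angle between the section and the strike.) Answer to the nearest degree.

The strike is S80°E and the section trends S05°W; the acute angle between them is β = 85°.
tan(apparent dip) = tan 27° · sin 85° = 0.5076
apparent dip = arctan 0.5076 = 26.91°

27°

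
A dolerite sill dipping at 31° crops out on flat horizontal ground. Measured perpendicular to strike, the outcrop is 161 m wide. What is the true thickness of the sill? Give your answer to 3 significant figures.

82.9 m

True thickness t = w · sin(dip) = 161 × sin 31°
t = 161 × 0.5150 = 82.921 m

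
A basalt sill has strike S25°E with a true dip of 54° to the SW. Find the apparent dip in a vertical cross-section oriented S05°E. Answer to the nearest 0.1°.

25.2°

The section lies 20° from the strike.
tan(apparent dip) = tan 54° · sin 20° = 0.4708
apparent dip = arctan 0.4708 = 25.21°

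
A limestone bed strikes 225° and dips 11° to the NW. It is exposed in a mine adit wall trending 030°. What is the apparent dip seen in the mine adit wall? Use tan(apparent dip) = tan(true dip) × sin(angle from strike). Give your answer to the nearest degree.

3°

The strike is 225° and the section trends 030°; the acute angle between them is β = 15°.
tan α = tan 11° × sin 15° = 0.1944 × 0.2588 = 0.0503
α = arctan(0.0503) = 2.88°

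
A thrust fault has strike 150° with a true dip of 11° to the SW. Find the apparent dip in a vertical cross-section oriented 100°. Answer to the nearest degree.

The section lies 50° from the strike.
tan(apparent dip) = tan 11° · sin 50° = 0.1489
apparent dip = arctan 0.1489 = 8.47°

8°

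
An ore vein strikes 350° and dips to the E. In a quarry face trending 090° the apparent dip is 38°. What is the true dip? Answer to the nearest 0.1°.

β = acute angle between strike 350° and section 090° = 80°.
tan(true dip) = tan 38° / sin 80° = 0.7933
true dip = arctan 0.7933 = 38.43°

38.4°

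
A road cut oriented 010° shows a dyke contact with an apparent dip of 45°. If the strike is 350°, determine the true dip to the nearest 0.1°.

71.1°

β = acute angle between strike 350° and section 010° = 20°.
tan(true dip) = tan 45° / sin 20° = 2.9238
δ = arctan(2.9238) = 71.12°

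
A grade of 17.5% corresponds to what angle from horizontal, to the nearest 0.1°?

9.9°

tan θ = 17.5/100 = 0.1750
θ = arctan(0.1750) = 9.93°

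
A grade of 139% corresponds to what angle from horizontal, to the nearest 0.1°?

54.3°

tan θ = 139/100 = 1.3900
θ = arctan(1.3900) = 54.27°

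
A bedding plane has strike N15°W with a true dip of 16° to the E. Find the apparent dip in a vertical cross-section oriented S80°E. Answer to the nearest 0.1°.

Angle between strike (N15°W) and section (S80°E): β = 65°.
tan α = tan 16° × sin 65° = 0.2867 × 0.9063 = 0.2599
α = arctan(0.2599) = 14.57°

14.6°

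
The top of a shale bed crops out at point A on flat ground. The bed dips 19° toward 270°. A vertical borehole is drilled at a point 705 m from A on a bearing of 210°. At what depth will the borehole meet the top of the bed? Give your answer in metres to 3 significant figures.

121 m

The hole lies 60° from the dip direction, so the down-dip offset is 705 × cos 60° = 352.50 m.
Depth = down-dip offset × tan(dip) = 352.50 × tan 19° = 352.50 × 0.3443
Depth = 121.38 m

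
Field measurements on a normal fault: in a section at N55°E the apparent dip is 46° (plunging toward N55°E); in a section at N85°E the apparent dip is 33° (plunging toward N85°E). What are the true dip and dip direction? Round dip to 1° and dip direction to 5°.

The two traces are lines in the plane: v₁ = (sin 55°·cos 46°, cos 55°·cos 46°, −sin 46°), v₂ = (sin 85°·cos 33°, cos 85°·cos 33°, −sin 33°).
The plane normal is n = v₁ × v₂ ∝ (0.164, 0.291, 0.291).
tan δ = √(n_x²+n_y²)/n_z = 0.334/0.291, so δ = 48.9°.
Dip direction = azimuth of (n_x, n_y) = atan2(0.164, 0.291) = 29°.

true dip 49°, dip direction 030°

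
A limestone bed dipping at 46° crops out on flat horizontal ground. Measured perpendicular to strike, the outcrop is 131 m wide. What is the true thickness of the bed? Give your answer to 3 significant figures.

94.2 m

True thickness t = w · sin(dip) = 131 × sin 46°
t = 131 × 0.7193 = 94.234 m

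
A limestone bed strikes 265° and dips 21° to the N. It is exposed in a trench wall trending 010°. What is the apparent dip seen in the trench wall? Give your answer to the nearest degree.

20°

The section lies 75° from the strike.
tan(apparent dip) = tan 21° · sin 75° = 0.3708
apparent dip = arctan 0.3708 = 20.34°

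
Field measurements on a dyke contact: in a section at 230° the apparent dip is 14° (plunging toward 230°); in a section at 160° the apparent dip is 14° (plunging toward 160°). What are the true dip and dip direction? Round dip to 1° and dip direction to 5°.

Each apparent-dip line lies in the plane. As unit vectors (x east, y north, z up), v₁ plunges 14°→230° and v₂ plunges 14°→160°.
Cross product v₁ × v₂ gives the pole to the plane: n ∝ (-0.070, -0.260, 0.885).
tan δ = √(n_x²+n_y²)/n_z = 0.269/0.885, so δ = 16.9°.
Dip direction = atan2(-0.070, -0.260) = 195° (azimuth of n's horizontal projection).

true dip 17°, dip direction 195°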